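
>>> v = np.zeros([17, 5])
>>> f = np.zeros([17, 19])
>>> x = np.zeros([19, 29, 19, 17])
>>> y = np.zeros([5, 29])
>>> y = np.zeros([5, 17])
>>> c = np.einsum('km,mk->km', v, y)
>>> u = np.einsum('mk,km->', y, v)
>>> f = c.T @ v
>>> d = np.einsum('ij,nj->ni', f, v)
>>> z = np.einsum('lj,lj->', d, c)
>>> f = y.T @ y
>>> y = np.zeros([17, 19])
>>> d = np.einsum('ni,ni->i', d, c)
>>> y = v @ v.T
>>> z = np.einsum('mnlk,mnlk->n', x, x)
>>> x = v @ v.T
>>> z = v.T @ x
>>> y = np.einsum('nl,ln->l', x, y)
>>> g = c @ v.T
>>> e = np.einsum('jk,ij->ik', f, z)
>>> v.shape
(17, 5)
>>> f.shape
(17, 17)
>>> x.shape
(17, 17)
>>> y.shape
(17,)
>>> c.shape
(17, 5)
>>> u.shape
()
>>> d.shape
(5,)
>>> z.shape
(5, 17)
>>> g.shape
(17, 17)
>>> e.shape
(5, 17)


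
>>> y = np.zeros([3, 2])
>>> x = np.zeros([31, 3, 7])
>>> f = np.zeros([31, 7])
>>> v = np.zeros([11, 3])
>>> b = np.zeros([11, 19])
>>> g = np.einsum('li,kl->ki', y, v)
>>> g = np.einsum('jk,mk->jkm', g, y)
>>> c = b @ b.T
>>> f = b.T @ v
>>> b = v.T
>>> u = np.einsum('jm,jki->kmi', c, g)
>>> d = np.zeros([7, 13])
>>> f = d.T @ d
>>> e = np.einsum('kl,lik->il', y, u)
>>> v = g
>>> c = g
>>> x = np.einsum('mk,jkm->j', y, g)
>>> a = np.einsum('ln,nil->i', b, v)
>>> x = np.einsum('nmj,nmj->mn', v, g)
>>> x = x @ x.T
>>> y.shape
(3, 2)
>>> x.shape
(2, 2)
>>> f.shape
(13, 13)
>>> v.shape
(11, 2, 3)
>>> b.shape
(3, 11)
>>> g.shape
(11, 2, 3)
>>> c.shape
(11, 2, 3)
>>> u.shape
(2, 11, 3)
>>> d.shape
(7, 13)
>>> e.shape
(11, 2)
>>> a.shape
(2,)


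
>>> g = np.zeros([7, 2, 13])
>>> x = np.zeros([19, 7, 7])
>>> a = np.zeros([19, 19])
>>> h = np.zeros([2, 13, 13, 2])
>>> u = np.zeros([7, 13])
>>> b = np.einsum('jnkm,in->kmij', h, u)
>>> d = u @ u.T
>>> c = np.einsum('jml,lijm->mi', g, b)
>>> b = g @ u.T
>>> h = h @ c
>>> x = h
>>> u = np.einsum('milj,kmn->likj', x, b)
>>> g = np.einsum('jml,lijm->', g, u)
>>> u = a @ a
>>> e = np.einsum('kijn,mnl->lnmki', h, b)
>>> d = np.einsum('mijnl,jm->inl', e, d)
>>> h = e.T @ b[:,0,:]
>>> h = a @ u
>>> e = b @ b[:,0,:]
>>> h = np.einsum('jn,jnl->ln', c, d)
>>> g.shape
()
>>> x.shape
(2, 13, 13, 2)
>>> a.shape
(19, 19)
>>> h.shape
(13, 2)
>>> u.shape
(19, 19)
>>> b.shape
(7, 2, 7)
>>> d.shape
(2, 2, 13)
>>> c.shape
(2, 2)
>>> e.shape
(7, 2, 7)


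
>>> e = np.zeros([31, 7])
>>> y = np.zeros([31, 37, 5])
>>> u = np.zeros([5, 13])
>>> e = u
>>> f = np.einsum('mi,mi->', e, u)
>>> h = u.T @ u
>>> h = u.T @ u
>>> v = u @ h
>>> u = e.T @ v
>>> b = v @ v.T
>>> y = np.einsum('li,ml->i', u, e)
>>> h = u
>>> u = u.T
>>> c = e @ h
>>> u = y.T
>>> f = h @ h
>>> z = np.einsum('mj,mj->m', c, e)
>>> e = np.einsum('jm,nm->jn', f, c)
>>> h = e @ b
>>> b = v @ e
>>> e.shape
(13, 5)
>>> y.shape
(13,)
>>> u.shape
(13,)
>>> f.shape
(13, 13)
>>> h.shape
(13, 5)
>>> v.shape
(5, 13)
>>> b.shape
(5, 5)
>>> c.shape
(5, 13)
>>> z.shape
(5,)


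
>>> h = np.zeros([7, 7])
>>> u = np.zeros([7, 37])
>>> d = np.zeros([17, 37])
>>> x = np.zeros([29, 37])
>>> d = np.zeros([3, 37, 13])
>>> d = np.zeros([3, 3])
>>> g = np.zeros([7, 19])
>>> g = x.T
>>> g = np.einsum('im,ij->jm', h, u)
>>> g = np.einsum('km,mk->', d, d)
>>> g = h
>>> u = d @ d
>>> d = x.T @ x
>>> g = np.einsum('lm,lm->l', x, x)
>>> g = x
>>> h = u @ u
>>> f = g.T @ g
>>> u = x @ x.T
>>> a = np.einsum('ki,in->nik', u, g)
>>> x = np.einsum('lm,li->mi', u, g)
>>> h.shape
(3, 3)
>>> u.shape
(29, 29)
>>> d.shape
(37, 37)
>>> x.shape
(29, 37)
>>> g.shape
(29, 37)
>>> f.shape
(37, 37)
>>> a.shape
(37, 29, 29)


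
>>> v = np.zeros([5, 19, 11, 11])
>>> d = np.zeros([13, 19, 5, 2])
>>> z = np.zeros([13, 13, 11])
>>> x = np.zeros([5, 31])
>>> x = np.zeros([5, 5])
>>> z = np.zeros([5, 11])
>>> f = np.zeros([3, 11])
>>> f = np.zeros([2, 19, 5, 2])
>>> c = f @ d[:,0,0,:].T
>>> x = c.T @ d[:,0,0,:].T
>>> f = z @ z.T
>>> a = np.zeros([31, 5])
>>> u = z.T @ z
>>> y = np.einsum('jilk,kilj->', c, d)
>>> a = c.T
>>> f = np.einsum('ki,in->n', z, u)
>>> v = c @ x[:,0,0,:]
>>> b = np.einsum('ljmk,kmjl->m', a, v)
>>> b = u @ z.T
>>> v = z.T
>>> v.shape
(11, 5)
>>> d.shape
(13, 19, 5, 2)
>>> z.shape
(5, 11)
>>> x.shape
(13, 5, 19, 13)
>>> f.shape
(11,)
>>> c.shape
(2, 19, 5, 13)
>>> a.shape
(13, 5, 19, 2)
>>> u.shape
(11, 11)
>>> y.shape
()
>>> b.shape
(11, 5)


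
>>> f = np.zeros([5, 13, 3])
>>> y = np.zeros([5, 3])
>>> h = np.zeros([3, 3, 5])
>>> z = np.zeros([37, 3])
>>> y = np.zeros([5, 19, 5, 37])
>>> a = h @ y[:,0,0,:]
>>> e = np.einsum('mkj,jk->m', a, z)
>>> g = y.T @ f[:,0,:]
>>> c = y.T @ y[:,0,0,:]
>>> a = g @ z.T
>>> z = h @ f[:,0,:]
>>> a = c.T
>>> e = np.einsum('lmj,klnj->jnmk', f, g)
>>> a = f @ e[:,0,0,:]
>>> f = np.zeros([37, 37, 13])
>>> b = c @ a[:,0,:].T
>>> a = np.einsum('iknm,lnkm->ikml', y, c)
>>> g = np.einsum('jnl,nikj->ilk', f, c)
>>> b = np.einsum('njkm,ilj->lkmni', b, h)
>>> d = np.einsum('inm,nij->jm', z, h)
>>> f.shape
(37, 37, 13)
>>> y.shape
(5, 19, 5, 37)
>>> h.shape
(3, 3, 5)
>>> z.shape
(3, 3, 3)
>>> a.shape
(5, 19, 37, 37)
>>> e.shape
(3, 19, 13, 37)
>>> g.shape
(5, 13, 19)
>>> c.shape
(37, 5, 19, 37)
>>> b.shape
(3, 19, 5, 37, 3)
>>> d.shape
(5, 3)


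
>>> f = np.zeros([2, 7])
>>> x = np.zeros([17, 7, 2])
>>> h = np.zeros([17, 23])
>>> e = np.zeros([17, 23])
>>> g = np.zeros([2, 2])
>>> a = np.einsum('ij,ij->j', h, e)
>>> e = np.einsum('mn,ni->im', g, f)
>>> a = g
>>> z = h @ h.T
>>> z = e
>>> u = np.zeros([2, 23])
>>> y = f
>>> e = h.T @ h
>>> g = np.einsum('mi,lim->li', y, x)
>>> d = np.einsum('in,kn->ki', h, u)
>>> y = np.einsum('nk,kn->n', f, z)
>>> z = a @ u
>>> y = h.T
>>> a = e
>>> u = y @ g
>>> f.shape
(2, 7)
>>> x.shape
(17, 7, 2)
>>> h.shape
(17, 23)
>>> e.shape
(23, 23)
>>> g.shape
(17, 7)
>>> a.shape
(23, 23)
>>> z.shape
(2, 23)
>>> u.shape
(23, 7)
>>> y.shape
(23, 17)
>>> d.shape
(2, 17)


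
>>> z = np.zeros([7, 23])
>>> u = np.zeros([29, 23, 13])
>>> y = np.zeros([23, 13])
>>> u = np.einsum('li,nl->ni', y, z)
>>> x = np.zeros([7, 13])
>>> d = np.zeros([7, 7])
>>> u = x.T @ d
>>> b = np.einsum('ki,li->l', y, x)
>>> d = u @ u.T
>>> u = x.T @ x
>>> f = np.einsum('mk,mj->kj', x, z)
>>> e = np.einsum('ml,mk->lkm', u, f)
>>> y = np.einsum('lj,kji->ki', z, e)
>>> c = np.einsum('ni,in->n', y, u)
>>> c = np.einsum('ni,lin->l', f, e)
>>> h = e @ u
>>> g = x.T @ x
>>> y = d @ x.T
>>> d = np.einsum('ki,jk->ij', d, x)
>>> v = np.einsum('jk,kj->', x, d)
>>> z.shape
(7, 23)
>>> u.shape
(13, 13)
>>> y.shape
(13, 7)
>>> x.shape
(7, 13)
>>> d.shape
(13, 7)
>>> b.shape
(7,)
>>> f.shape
(13, 23)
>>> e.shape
(13, 23, 13)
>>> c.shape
(13,)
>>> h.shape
(13, 23, 13)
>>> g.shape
(13, 13)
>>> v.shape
()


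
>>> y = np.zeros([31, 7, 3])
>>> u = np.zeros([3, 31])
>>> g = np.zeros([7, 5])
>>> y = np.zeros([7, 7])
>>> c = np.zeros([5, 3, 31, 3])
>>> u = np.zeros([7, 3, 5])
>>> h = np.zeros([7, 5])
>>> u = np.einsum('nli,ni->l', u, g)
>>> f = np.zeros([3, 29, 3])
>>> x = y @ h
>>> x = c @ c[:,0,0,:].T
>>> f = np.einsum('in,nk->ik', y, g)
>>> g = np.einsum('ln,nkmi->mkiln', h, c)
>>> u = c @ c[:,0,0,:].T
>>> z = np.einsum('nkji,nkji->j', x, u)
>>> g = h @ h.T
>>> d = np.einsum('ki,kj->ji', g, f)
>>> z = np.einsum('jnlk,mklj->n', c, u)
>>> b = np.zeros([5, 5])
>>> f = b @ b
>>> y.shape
(7, 7)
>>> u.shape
(5, 3, 31, 5)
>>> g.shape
(7, 7)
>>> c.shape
(5, 3, 31, 3)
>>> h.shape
(7, 5)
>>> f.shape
(5, 5)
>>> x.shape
(5, 3, 31, 5)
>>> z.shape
(3,)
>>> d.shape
(5, 7)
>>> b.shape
(5, 5)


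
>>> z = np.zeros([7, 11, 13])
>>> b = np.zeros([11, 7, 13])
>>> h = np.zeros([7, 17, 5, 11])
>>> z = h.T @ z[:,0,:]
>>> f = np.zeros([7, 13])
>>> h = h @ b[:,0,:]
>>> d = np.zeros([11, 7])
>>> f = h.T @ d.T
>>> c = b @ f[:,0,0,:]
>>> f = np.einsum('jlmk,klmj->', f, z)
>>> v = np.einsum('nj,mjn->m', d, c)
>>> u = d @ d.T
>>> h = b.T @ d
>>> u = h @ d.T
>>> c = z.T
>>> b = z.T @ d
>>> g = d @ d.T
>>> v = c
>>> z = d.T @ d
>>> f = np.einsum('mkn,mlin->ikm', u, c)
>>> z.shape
(7, 7)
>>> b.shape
(13, 17, 5, 7)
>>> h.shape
(13, 7, 7)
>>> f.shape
(5, 7, 13)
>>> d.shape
(11, 7)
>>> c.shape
(13, 17, 5, 11)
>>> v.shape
(13, 17, 5, 11)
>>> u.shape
(13, 7, 11)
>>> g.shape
(11, 11)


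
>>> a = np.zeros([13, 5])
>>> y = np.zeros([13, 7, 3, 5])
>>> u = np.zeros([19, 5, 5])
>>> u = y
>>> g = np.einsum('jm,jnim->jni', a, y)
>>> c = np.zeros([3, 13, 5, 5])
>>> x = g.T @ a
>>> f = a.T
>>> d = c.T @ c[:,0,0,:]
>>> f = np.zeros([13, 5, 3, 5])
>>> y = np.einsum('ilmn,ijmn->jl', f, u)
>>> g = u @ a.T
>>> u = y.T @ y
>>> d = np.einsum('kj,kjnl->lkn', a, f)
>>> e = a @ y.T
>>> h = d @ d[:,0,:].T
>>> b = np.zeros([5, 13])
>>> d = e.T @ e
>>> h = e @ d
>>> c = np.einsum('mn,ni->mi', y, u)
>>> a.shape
(13, 5)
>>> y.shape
(7, 5)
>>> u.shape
(5, 5)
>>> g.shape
(13, 7, 3, 13)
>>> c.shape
(7, 5)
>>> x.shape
(3, 7, 5)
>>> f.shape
(13, 5, 3, 5)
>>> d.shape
(7, 7)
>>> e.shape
(13, 7)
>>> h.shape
(13, 7)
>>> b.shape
(5, 13)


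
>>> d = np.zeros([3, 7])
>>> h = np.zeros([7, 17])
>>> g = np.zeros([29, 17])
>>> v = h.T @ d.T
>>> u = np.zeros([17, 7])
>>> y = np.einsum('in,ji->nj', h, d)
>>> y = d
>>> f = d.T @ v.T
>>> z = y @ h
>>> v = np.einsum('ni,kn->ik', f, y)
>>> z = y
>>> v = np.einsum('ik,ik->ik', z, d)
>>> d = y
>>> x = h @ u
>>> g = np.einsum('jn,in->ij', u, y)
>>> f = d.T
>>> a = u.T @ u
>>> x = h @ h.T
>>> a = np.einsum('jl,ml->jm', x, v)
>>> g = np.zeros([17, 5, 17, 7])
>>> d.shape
(3, 7)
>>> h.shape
(7, 17)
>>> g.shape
(17, 5, 17, 7)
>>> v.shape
(3, 7)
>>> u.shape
(17, 7)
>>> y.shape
(3, 7)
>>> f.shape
(7, 3)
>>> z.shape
(3, 7)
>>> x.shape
(7, 7)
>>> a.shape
(7, 3)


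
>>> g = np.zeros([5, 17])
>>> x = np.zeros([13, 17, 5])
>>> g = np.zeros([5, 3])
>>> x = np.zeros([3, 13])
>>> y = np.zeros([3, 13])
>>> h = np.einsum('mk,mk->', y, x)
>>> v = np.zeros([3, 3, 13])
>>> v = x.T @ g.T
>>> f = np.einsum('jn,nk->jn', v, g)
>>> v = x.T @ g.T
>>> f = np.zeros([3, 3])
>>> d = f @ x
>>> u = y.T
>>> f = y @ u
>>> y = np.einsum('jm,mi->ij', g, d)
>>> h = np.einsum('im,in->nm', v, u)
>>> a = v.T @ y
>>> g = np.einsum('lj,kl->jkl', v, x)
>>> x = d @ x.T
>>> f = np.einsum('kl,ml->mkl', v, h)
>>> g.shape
(5, 3, 13)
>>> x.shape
(3, 3)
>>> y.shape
(13, 5)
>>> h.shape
(3, 5)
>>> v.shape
(13, 5)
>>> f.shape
(3, 13, 5)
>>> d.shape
(3, 13)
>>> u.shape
(13, 3)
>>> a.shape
(5, 5)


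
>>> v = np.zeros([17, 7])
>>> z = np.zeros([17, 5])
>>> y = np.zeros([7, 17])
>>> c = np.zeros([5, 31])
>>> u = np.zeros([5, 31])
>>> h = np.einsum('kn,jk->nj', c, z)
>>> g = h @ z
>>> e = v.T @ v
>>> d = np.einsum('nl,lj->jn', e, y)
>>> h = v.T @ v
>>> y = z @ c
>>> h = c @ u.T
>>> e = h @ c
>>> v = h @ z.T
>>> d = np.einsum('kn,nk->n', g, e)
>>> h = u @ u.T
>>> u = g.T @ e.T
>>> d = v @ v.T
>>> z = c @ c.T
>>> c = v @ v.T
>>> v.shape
(5, 17)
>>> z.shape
(5, 5)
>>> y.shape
(17, 31)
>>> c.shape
(5, 5)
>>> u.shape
(5, 5)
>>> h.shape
(5, 5)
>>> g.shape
(31, 5)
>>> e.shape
(5, 31)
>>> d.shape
(5, 5)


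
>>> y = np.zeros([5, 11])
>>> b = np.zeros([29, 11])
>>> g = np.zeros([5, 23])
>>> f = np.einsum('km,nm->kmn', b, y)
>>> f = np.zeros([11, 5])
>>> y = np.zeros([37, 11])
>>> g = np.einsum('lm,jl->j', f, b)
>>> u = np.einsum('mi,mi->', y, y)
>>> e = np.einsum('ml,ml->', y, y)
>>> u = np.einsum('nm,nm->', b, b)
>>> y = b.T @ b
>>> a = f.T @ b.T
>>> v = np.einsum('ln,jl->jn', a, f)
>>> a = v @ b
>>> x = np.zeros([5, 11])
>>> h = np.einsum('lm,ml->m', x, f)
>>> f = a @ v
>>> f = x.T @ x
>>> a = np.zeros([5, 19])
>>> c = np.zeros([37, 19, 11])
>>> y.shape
(11, 11)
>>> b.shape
(29, 11)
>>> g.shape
(29,)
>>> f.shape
(11, 11)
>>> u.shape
()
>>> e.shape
()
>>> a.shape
(5, 19)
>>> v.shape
(11, 29)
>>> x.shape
(5, 11)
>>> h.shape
(11,)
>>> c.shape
(37, 19, 11)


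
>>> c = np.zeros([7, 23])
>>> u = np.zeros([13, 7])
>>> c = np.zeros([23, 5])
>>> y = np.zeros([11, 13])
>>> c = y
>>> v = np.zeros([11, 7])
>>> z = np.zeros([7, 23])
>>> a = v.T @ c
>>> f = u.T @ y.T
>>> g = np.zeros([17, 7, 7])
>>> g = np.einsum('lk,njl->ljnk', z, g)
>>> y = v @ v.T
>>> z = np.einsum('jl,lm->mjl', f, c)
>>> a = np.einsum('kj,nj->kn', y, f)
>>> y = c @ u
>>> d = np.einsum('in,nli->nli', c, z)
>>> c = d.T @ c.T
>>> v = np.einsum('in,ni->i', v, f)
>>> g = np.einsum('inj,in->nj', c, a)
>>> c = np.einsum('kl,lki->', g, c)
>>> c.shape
()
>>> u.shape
(13, 7)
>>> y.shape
(11, 7)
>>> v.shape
(11,)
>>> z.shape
(13, 7, 11)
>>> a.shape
(11, 7)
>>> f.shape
(7, 11)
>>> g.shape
(7, 11)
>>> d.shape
(13, 7, 11)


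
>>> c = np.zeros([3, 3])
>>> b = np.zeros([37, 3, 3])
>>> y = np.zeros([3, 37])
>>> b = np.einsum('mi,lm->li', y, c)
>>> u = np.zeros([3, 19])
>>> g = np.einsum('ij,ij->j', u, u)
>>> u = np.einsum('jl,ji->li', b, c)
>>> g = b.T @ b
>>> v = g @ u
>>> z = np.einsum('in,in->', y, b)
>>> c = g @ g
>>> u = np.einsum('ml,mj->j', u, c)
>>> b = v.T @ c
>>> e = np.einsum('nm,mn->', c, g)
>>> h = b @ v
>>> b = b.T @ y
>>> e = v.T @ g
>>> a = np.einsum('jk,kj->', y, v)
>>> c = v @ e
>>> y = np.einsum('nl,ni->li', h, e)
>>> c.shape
(37, 37)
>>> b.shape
(37, 37)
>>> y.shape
(3, 37)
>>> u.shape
(37,)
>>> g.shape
(37, 37)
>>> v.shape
(37, 3)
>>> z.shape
()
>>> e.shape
(3, 37)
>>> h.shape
(3, 3)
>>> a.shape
()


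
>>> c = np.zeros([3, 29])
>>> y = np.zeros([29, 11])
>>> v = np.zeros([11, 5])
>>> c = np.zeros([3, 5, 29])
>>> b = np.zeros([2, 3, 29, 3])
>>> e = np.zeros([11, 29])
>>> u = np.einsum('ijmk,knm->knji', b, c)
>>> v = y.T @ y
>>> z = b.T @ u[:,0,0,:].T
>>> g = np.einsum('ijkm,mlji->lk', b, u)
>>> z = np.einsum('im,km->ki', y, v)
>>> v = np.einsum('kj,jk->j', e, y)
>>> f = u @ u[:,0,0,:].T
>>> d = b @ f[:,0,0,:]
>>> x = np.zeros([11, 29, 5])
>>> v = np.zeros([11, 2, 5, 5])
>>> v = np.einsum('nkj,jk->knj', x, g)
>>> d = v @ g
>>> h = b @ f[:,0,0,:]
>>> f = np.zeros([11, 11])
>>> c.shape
(3, 5, 29)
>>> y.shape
(29, 11)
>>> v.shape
(29, 11, 5)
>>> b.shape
(2, 3, 29, 3)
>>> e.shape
(11, 29)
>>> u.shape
(3, 5, 3, 2)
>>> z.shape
(11, 29)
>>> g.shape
(5, 29)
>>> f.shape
(11, 11)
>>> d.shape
(29, 11, 29)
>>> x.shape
(11, 29, 5)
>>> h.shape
(2, 3, 29, 3)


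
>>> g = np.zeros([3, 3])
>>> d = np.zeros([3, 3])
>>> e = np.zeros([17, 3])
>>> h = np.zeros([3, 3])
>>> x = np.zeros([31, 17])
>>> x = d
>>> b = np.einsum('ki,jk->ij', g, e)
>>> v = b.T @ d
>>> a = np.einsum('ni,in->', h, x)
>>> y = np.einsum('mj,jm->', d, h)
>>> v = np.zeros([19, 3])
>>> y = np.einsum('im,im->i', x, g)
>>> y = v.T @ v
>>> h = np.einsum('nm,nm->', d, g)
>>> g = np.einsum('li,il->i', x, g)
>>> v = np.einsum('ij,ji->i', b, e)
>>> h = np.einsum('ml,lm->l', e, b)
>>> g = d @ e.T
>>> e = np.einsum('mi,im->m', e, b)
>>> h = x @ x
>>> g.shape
(3, 17)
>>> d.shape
(3, 3)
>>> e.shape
(17,)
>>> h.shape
(3, 3)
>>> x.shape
(3, 3)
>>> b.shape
(3, 17)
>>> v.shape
(3,)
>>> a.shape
()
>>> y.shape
(3, 3)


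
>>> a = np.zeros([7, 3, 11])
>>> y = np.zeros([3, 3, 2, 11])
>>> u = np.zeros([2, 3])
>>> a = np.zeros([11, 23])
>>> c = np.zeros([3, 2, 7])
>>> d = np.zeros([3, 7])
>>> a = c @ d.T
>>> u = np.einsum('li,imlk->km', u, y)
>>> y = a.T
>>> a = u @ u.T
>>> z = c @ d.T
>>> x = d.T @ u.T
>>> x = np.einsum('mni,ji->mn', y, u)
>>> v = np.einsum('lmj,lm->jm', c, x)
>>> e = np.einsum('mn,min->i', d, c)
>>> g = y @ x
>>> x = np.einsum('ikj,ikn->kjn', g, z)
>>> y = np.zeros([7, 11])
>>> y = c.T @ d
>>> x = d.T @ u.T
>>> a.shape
(11, 11)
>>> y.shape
(7, 2, 7)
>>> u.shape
(11, 3)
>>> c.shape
(3, 2, 7)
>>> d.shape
(3, 7)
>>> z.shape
(3, 2, 3)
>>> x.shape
(7, 11)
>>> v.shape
(7, 2)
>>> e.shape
(2,)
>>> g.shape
(3, 2, 2)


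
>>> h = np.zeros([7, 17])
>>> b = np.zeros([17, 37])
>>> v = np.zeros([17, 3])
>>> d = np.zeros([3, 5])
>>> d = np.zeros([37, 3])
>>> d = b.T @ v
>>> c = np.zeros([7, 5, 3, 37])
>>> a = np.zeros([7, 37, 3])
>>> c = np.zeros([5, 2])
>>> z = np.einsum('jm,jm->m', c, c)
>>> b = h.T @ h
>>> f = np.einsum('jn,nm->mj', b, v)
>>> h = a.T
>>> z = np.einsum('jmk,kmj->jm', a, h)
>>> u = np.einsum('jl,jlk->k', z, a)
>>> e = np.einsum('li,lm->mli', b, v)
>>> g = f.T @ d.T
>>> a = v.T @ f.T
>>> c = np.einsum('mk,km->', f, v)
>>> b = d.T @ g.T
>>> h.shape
(3, 37, 7)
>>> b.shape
(3, 17)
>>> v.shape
(17, 3)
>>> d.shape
(37, 3)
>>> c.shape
()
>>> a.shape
(3, 3)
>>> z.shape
(7, 37)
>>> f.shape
(3, 17)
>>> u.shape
(3,)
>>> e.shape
(3, 17, 17)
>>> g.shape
(17, 37)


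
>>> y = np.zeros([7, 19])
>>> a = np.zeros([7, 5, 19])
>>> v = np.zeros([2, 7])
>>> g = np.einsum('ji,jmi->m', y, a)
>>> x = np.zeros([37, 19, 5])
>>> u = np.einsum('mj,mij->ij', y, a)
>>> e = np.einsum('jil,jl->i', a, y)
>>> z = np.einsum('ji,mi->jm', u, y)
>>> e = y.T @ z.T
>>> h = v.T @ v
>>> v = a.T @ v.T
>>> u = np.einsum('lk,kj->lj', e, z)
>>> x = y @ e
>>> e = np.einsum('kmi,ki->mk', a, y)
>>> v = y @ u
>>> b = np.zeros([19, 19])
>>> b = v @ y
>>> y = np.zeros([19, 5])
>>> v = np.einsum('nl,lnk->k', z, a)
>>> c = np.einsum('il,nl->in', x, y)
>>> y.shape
(19, 5)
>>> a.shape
(7, 5, 19)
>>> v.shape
(19,)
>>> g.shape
(5,)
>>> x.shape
(7, 5)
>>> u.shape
(19, 7)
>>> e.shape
(5, 7)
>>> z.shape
(5, 7)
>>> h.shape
(7, 7)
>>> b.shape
(7, 19)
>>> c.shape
(7, 19)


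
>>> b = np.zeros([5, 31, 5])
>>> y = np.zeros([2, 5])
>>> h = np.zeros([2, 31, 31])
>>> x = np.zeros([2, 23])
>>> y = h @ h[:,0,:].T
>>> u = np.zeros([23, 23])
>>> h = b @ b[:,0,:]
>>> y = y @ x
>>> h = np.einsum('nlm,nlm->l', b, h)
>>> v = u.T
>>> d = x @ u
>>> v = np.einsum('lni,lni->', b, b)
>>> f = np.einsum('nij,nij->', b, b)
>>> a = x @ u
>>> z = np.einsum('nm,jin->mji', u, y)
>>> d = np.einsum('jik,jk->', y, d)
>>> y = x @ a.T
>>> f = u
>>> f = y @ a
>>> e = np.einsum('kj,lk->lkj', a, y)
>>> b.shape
(5, 31, 5)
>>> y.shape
(2, 2)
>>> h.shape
(31,)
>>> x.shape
(2, 23)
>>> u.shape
(23, 23)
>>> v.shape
()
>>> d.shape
()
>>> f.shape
(2, 23)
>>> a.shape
(2, 23)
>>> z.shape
(23, 2, 31)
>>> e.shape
(2, 2, 23)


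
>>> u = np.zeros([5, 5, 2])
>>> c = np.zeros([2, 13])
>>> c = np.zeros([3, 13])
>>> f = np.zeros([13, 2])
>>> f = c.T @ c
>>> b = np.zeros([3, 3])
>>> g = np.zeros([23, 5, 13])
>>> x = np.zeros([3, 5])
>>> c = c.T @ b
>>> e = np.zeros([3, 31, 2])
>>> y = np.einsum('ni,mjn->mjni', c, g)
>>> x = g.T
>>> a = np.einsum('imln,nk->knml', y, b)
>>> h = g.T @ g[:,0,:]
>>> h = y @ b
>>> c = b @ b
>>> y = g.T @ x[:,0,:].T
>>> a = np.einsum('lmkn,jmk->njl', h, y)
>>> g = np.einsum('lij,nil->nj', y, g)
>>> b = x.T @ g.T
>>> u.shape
(5, 5, 2)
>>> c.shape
(3, 3)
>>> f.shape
(13, 13)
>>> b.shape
(23, 5, 23)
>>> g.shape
(23, 13)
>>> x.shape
(13, 5, 23)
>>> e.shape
(3, 31, 2)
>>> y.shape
(13, 5, 13)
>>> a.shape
(3, 13, 23)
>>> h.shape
(23, 5, 13, 3)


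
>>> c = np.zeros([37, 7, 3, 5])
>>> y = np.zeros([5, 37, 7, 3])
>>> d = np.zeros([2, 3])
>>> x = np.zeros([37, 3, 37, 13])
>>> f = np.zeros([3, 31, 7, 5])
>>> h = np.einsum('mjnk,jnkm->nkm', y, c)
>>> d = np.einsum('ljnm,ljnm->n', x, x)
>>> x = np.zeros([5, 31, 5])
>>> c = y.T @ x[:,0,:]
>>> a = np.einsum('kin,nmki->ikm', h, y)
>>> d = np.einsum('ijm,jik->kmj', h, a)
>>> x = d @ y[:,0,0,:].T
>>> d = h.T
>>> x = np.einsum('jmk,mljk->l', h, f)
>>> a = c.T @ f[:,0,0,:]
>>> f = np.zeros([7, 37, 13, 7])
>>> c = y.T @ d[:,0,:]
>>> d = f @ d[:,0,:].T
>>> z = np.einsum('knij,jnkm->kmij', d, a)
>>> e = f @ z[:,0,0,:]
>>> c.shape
(3, 7, 37, 7)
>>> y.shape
(5, 37, 7, 3)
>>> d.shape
(7, 37, 13, 5)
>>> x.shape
(31,)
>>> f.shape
(7, 37, 13, 7)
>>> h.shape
(7, 3, 5)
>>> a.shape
(5, 37, 7, 5)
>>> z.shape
(7, 5, 13, 5)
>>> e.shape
(7, 37, 13, 5)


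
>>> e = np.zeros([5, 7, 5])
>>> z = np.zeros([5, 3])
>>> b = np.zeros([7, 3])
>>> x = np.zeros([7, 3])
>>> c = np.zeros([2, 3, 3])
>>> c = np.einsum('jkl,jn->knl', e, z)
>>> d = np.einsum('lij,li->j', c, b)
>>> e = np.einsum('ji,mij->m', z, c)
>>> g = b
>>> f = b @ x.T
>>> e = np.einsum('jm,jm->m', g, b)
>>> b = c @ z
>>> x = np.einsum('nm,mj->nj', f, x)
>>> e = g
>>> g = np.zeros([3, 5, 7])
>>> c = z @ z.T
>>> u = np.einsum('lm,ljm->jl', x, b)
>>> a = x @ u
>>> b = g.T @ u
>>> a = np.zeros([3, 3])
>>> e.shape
(7, 3)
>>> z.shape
(5, 3)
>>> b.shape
(7, 5, 7)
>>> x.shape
(7, 3)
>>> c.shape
(5, 5)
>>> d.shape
(5,)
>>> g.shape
(3, 5, 7)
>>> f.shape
(7, 7)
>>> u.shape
(3, 7)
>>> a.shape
(3, 3)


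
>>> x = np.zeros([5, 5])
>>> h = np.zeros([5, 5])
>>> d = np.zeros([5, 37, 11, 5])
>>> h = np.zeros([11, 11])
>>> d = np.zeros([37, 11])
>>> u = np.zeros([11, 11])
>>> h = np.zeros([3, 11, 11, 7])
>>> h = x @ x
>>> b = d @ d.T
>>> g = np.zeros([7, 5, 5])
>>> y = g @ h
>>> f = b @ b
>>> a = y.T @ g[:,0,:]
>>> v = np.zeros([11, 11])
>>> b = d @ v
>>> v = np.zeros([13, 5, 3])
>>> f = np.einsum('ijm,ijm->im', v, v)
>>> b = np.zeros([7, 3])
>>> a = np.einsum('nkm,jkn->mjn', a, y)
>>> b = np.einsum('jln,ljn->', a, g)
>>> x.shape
(5, 5)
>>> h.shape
(5, 5)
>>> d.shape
(37, 11)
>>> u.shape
(11, 11)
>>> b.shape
()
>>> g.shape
(7, 5, 5)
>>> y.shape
(7, 5, 5)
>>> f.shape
(13, 3)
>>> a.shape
(5, 7, 5)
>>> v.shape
(13, 5, 3)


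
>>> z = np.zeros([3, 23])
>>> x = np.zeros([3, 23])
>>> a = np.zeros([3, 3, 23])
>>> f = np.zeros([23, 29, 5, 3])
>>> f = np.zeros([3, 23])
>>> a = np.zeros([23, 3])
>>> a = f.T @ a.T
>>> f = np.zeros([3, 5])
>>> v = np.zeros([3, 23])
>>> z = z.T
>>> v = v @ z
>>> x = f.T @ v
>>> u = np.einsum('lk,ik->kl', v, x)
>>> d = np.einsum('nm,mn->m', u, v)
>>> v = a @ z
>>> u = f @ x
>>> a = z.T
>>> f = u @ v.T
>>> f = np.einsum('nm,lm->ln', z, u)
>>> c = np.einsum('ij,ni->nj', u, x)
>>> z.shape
(23, 3)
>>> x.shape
(5, 3)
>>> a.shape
(3, 23)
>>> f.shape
(3, 23)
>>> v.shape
(23, 3)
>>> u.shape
(3, 3)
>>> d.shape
(3,)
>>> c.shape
(5, 3)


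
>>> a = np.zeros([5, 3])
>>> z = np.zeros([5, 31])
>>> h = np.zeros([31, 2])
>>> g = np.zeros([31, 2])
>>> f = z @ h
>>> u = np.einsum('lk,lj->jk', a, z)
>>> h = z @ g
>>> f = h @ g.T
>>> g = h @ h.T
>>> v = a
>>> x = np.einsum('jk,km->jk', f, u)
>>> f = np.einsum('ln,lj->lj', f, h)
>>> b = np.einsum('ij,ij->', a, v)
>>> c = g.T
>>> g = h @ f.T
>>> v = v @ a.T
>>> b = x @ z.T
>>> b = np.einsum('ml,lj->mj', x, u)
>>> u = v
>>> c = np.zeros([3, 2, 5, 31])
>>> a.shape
(5, 3)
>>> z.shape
(5, 31)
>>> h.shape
(5, 2)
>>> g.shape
(5, 5)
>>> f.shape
(5, 2)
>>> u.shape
(5, 5)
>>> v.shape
(5, 5)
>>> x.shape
(5, 31)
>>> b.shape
(5, 3)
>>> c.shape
(3, 2, 5, 31)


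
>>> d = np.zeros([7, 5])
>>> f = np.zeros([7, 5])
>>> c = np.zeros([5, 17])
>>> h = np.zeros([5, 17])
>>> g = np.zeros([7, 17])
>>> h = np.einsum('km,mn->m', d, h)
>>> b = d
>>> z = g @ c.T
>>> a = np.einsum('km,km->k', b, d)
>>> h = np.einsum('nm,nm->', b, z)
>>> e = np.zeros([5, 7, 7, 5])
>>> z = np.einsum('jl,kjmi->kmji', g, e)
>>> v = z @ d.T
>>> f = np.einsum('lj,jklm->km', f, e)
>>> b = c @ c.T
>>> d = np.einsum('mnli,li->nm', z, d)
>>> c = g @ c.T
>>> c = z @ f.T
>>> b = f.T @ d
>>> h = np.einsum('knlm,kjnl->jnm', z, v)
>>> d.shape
(7, 5)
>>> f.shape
(7, 5)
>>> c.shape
(5, 7, 7, 7)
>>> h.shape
(7, 7, 5)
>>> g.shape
(7, 17)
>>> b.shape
(5, 5)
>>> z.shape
(5, 7, 7, 5)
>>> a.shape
(7,)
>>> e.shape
(5, 7, 7, 5)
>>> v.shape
(5, 7, 7, 7)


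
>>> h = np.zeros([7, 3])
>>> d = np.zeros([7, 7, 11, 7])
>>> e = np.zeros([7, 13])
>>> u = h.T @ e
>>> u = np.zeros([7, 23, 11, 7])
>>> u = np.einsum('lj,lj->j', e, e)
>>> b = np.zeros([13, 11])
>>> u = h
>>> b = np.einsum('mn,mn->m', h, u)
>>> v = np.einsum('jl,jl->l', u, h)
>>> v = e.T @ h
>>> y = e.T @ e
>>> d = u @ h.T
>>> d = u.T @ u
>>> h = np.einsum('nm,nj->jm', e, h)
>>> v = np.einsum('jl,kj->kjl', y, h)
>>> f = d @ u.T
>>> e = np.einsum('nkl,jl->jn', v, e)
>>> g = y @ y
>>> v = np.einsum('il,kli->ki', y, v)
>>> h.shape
(3, 13)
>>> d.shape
(3, 3)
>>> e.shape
(7, 3)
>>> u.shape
(7, 3)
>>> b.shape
(7,)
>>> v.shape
(3, 13)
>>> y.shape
(13, 13)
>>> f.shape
(3, 7)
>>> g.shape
(13, 13)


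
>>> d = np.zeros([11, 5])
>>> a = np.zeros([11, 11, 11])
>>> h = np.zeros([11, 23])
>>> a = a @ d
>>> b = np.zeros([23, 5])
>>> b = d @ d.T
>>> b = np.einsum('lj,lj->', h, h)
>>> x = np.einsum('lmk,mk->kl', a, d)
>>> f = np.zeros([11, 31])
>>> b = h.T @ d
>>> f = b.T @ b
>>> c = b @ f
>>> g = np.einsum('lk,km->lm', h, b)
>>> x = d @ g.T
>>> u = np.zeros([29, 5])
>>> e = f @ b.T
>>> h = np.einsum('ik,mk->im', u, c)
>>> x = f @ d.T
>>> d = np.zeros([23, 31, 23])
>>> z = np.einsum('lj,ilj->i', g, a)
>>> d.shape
(23, 31, 23)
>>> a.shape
(11, 11, 5)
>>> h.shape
(29, 23)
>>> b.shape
(23, 5)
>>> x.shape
(5, 11)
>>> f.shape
(5, 5)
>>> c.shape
(23, 5)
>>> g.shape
(11, 5)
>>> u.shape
(29, 5)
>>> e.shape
(5, 23)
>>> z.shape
(11,)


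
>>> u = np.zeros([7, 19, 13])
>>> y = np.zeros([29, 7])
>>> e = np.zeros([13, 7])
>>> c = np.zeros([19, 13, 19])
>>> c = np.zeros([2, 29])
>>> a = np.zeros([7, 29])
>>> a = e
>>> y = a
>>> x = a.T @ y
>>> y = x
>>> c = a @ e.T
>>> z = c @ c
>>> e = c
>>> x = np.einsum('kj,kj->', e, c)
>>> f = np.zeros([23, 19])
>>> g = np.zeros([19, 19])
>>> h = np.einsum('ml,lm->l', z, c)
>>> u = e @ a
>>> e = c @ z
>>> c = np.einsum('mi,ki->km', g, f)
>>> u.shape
(13, 7)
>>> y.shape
(7, 7)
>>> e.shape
(13, 13)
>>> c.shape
(23, 19)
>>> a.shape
(13, 7)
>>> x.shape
()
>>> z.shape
(13, 13)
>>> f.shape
(23, 19)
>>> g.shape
(19, 19)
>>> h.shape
(13,)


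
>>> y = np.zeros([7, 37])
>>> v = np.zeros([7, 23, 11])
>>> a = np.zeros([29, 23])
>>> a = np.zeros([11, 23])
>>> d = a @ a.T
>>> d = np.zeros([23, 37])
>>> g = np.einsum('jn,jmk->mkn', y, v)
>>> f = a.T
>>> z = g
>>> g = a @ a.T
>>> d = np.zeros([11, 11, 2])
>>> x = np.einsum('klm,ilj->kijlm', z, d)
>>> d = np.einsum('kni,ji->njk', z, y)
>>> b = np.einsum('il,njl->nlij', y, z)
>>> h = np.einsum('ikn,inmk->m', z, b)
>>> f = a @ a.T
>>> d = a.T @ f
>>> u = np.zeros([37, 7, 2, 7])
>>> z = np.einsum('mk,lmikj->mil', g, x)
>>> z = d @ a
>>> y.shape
(7, 37)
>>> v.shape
(7, 23, 11)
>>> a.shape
(11, 23)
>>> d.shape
(23, 11)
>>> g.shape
(11, 11)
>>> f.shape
(11, 11)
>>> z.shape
(23, 23)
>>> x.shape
(23, 11, 2, 11, 37)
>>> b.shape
(23, 37, 7, 11)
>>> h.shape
(7,)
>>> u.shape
(37, 7, 2, 7)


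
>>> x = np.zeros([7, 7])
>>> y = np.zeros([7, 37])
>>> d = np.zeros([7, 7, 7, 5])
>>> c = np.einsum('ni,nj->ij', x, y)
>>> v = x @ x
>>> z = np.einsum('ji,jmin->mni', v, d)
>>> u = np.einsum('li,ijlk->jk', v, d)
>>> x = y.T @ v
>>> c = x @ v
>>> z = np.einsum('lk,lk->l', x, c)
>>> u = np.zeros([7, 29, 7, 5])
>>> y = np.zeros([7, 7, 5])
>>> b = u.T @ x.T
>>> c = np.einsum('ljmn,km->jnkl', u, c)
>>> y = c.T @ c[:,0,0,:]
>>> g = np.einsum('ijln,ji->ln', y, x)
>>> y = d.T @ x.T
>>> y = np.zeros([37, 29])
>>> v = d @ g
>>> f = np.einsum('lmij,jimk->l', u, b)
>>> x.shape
(37, 7)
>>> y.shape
(37, 29)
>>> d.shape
(7, 7, 7, 5)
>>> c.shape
(29, 5, 37, 7)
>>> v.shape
(7, 7, 7, 7)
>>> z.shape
(37,)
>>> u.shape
(7, 29, 7, 5)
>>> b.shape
(5, 7, 29, 37)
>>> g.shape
(5, 7)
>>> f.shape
(7,)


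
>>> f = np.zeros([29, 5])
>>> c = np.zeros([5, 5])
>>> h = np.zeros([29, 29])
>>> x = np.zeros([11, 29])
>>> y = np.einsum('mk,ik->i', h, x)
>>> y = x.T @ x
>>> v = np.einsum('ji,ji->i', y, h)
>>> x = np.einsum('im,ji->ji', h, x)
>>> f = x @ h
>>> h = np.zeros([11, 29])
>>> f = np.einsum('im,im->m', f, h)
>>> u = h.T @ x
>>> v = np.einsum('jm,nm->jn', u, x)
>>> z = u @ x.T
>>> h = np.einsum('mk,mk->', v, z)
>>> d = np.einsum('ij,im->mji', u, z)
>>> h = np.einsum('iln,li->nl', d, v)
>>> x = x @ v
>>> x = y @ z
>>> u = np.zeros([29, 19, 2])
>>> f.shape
(29,)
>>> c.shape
(5, 5)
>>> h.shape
(29, 29)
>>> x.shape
(29, 11)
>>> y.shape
(29, 29)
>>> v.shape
(29, 11)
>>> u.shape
(29, 19, 2)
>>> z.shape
(29, 11)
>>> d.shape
(11, 29, 29)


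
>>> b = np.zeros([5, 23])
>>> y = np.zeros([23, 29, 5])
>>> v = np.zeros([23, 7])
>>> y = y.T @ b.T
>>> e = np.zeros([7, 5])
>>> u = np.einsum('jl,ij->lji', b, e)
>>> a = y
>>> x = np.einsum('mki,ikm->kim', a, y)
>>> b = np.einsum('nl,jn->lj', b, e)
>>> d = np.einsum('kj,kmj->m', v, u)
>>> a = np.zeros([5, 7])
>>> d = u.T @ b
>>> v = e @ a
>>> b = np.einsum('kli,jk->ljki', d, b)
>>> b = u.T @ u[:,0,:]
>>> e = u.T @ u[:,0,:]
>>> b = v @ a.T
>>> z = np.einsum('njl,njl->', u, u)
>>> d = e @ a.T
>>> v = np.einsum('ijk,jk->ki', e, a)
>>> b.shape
(7, 5)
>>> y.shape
(5, 29, 5)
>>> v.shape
(7, 7)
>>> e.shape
(7, 5, 7)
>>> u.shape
(23, 5, 7)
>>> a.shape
(5, 7)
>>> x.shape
(29, 5, 5)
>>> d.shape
(7, 5, 5)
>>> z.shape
()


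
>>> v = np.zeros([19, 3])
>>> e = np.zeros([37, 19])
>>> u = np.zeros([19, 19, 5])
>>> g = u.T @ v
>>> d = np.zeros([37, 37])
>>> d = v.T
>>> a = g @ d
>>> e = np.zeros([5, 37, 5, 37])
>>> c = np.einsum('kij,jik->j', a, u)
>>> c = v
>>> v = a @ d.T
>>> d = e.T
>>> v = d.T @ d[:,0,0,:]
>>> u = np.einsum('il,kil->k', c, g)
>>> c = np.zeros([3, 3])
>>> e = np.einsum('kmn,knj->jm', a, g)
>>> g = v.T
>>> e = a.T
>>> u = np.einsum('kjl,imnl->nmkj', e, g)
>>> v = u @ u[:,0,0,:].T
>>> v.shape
(37, 5, 19, 37)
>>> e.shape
(19, 19, 5)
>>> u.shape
(37, 5, 19, 19)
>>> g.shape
(5, 5, 37, 5)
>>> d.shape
(37, 5, 37, 5)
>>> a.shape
(5, 19, 19)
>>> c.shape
(3, 3)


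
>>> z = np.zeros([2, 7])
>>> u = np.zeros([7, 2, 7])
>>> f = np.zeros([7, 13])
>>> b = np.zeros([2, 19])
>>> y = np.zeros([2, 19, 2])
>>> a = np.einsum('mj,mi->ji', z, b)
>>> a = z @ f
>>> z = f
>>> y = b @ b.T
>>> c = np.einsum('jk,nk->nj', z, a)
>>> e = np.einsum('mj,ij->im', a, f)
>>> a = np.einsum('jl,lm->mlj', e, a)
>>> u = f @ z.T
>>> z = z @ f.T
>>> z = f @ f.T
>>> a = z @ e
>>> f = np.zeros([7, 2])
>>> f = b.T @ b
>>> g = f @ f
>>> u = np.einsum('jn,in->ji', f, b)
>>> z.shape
(7, 7)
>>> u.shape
(19, 2)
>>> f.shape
(19, 19)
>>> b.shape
(2, 19)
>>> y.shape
(2, 2)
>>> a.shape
(7, 2)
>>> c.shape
(2, 7)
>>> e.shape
(7, 2)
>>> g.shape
(19, 19)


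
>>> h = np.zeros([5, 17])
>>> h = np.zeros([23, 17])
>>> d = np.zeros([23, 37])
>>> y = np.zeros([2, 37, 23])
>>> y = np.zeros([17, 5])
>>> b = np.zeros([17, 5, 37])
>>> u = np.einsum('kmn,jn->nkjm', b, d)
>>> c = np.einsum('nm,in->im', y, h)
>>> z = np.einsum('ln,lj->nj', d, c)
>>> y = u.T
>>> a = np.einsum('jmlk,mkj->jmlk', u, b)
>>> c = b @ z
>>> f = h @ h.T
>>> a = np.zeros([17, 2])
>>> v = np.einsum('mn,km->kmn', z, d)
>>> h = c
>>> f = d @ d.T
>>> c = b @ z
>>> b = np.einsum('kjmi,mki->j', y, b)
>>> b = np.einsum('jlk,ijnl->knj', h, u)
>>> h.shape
(17, 5, 5)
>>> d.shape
(23, 37)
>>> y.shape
(5, 23, 17, 37)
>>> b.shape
(5, 23, 17)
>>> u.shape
(37, 17, 23, 5)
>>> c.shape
(17, 5, 5)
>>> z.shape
(37, 5)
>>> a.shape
(17, 2)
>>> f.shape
(23, 23)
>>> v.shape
(23, 37, 5)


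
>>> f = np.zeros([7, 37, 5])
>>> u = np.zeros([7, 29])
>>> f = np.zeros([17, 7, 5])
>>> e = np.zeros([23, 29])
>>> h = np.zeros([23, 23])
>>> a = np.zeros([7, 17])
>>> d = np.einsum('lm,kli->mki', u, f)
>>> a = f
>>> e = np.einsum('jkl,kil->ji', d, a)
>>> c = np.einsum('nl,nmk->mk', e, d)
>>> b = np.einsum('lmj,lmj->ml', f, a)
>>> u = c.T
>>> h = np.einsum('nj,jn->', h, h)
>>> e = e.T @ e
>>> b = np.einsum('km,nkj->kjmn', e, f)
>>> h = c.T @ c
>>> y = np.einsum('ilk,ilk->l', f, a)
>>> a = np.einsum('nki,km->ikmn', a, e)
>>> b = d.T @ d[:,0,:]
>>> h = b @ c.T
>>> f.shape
(17, 7, 5)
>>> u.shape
(5, 17)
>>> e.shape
(7, 7)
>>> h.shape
(5, 17, 17)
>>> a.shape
(5, 7, 7, 17)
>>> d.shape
(29, 17, 5)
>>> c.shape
(17, 5)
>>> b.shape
(5, 17, 5)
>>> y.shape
(7,)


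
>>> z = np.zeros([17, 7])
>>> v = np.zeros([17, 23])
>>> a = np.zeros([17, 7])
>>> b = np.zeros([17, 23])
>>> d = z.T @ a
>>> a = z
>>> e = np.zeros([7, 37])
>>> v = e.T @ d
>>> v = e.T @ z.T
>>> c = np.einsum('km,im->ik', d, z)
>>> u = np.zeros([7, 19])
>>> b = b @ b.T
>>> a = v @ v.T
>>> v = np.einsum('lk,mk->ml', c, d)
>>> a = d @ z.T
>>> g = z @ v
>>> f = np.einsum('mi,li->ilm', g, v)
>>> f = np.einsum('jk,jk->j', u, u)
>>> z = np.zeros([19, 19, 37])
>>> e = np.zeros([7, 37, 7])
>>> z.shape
(19, 19, 37)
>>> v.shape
(7, 17)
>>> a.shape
(7, 17)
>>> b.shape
(17, 17)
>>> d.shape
(7, 7)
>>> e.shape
(7, 37, 7)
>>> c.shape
(17, 7)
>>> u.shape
(7, 19)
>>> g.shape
(17, 17)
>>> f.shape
(7,)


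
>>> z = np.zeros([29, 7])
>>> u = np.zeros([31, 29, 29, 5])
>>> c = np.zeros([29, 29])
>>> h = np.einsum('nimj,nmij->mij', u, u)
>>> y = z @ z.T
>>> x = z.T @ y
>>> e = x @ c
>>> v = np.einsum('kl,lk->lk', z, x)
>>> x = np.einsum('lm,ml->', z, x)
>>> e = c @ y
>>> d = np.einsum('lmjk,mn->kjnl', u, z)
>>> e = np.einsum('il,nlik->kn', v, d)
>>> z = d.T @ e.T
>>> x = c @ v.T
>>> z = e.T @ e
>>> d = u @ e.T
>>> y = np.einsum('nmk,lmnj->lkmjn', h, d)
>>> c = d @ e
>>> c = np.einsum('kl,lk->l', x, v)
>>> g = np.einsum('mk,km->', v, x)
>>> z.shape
(5, 5)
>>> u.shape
(31, 29, 29, 5)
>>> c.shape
(7,)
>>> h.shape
(29, 29, 5)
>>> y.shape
(31, 5, 29, 31, 29)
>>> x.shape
(29, 7)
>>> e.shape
(31, 5)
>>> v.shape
(7, 29)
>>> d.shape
(31, 29, 29, 31)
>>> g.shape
()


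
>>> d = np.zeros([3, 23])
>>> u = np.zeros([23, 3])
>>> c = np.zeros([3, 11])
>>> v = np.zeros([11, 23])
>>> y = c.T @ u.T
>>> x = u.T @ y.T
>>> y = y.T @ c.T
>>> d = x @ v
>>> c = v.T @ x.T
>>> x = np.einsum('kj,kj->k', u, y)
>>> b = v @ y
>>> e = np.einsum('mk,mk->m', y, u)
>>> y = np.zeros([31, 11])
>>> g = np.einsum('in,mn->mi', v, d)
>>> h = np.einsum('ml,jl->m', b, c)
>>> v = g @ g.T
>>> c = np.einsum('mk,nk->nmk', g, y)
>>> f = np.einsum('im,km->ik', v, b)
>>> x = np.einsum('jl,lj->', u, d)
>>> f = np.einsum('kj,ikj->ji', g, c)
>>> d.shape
(3, 23)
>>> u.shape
(23, 3)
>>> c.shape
(31, 3, 11)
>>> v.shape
(3, 3)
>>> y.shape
(31, 11)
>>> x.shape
()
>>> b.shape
(11, 3)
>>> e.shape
(23,)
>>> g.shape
(3, 11)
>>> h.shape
(11,)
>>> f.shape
(11, 31)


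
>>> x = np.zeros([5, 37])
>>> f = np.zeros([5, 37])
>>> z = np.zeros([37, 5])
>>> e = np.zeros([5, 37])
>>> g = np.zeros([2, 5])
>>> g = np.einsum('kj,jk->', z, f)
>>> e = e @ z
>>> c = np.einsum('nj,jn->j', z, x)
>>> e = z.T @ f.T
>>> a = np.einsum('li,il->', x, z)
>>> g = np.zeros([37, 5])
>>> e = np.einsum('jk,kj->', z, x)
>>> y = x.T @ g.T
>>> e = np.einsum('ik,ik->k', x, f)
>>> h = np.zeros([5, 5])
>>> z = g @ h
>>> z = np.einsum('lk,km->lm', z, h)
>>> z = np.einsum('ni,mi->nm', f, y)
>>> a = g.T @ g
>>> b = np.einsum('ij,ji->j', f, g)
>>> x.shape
(5, 37)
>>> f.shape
(5, 37)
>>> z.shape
(5, 37)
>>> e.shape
(37,)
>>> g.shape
(37, 5)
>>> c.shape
(5,)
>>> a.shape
(5, 5)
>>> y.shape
(37, 37)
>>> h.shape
(5, 5)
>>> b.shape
(37,)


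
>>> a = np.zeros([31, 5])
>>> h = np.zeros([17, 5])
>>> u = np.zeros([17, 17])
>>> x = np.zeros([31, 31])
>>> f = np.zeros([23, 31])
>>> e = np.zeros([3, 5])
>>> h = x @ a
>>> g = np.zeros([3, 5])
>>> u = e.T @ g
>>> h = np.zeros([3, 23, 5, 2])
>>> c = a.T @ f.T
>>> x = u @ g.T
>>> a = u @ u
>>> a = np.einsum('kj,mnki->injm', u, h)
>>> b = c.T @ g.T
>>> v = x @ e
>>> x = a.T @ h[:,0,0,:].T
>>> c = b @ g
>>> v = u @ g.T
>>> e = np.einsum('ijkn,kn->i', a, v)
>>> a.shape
(2, 23, 5, 3)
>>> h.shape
(3, 23, 5, 2)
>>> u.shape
(5, 5)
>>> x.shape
(3, 5, 23, 3)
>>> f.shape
(23, 31)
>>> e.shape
(2,)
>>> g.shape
(3, 5)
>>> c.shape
(23, 5)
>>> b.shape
(23, 3)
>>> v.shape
(5, 3)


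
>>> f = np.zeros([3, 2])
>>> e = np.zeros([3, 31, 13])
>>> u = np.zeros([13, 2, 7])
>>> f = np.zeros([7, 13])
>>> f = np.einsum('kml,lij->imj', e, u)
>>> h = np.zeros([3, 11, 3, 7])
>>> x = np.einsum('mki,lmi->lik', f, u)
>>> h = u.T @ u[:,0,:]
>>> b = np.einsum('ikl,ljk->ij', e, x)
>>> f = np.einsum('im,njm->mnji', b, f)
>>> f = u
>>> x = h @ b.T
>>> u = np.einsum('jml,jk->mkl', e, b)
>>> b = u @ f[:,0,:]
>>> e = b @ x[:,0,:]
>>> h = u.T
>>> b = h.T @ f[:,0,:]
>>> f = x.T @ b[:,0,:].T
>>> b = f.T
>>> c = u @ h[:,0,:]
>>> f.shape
(3, 2, 31)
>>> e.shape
(31, 7, 3)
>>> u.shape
(31, 7, 13)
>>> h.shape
(13, 7, 31)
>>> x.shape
(7, 2, 3)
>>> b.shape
(31, 2, 3)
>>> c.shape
(31, 7, 31)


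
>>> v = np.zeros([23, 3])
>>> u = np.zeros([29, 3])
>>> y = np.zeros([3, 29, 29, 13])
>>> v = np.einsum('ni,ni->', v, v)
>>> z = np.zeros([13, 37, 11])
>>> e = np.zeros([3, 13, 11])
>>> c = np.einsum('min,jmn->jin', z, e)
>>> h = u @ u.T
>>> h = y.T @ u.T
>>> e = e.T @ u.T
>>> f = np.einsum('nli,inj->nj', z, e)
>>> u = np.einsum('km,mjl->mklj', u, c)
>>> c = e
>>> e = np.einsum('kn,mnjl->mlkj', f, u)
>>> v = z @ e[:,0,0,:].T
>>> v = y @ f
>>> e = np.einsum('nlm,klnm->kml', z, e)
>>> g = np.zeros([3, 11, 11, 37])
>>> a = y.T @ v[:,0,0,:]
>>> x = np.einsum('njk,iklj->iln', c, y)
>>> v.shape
(3, 29, 29, 29)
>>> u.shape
(3, 29, 11, 37)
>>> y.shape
(3, 29, 29, 13)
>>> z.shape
(13, 37, 11)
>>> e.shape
(3, 11, 37)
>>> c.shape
(11, 13, 29)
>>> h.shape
(13, 29, 29, 29)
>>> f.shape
(13, 29)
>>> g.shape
(3, 11, 11, 37)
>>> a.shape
(13, 29, 29, 29)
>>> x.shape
(3, 29, 11)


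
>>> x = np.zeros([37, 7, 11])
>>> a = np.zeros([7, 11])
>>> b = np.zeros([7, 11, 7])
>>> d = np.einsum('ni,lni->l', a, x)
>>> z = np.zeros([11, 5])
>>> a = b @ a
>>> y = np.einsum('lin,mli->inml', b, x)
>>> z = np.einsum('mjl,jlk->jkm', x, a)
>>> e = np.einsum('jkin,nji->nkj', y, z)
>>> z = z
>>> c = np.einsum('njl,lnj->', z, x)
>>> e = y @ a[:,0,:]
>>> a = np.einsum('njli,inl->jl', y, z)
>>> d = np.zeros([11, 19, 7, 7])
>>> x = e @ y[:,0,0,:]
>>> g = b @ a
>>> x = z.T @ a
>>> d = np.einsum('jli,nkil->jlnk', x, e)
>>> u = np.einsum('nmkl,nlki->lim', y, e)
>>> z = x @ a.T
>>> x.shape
(37, 11, 37)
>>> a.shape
(7, 37)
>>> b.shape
(7, 11, 7)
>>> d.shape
(37, 11, 11, 7)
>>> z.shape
(37, 11, 7)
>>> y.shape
(11, 7, 37, 7)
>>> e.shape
(11, 7, 37, 11)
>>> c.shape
()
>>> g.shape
(7, 11, 37)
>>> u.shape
(7, 11, 7)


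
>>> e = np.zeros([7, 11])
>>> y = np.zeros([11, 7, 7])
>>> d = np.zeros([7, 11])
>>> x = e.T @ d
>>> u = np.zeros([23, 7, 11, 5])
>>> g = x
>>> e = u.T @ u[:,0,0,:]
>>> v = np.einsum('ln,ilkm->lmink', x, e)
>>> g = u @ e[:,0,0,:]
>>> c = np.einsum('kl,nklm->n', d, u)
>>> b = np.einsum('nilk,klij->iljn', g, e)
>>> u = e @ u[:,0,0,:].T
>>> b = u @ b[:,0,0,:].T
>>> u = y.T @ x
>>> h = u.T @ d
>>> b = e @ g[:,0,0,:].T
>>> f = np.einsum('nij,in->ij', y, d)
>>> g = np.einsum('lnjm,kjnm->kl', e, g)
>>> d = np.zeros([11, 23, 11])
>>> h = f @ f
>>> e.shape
(5, 11, 7, 5)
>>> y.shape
(11, 7, 7)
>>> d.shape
(11, 23, 11)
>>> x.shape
(11, 11)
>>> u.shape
(7, 7, 11)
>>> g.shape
(23, 5)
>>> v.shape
(11, 5, 5, 11, 7)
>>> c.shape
(23,)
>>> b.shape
(5, 11, 7, 23)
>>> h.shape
(7, 7)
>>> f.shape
(7, 7)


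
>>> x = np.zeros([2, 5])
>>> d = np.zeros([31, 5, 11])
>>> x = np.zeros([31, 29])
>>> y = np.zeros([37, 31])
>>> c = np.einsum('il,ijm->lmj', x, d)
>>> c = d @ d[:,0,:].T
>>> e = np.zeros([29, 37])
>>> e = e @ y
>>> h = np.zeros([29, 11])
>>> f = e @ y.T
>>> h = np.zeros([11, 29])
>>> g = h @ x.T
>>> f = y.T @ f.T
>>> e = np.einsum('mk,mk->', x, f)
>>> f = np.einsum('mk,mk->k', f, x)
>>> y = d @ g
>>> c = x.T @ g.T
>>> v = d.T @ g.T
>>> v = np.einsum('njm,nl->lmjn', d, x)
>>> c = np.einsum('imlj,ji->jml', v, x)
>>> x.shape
(31, 29)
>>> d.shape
(31, 5, 11)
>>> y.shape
(31, 5, 31)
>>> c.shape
(31, 11, 5)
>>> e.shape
()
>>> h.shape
(11, 29)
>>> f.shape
(29,)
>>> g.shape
(11, 31)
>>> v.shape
(29, 11, 5, 31)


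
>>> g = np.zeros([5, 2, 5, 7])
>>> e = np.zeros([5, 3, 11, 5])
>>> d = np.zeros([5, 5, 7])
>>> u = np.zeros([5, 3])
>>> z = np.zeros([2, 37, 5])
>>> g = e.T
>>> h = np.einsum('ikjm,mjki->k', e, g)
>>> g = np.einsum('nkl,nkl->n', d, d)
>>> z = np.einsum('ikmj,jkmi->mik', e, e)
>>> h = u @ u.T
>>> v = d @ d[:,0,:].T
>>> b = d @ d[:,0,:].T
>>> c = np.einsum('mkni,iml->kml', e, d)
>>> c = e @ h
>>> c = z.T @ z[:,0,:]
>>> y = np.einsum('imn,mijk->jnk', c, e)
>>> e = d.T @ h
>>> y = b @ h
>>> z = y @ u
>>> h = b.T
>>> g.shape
(5,)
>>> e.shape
(7, 5, 5)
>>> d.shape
(5, 5, 7)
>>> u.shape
(5, 3)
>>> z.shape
(5, 5, 3)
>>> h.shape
(5, 5, 5)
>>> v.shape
(5, 5, 5)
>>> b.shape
(5, 5, 5)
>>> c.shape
(3, 5, 3)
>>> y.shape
(5, 5, 5)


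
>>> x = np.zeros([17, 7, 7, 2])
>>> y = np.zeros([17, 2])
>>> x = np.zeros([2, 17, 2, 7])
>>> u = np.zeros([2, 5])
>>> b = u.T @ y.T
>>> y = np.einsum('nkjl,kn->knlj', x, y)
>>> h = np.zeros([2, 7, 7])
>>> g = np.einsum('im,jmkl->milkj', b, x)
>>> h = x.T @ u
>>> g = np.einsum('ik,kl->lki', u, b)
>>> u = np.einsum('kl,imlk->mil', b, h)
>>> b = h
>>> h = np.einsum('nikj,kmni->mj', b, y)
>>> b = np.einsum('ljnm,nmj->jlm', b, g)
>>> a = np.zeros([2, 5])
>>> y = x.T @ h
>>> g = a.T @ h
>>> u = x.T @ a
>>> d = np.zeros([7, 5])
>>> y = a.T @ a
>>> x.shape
(2, 17, 2, 7)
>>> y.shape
(5, 5)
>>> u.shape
(7, 2, 17, 5)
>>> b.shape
(2, 7, 5)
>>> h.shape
(2, 5)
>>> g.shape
(5, 5)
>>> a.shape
(2, 5)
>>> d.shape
(7, 5)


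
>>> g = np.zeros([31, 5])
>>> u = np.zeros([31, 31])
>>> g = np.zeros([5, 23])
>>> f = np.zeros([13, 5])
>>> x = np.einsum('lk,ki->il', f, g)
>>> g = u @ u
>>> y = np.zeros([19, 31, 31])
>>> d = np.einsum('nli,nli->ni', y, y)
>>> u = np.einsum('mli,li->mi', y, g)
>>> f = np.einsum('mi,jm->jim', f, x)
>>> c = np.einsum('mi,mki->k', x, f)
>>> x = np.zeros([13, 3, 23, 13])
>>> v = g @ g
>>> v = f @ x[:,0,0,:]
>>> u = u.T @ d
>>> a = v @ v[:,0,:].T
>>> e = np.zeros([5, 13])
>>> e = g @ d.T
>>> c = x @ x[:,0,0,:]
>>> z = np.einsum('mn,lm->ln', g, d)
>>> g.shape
(31, 31)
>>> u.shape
(31, 31)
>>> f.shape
(23, 5, 13)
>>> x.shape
(13, 3, 23, 13)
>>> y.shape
(19, 31, 31)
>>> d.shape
(19, 31)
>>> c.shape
(13, 3, 23, 13)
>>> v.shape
(23, 5, 13)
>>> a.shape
(23, 5, 23)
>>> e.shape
(31, 19)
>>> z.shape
(19, 31)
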